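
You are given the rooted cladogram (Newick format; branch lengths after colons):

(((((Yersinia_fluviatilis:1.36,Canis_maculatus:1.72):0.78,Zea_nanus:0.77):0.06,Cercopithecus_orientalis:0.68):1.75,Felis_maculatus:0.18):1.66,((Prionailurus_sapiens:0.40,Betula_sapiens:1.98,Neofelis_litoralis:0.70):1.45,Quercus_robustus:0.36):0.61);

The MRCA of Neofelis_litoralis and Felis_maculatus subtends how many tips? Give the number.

The MRCA of Neofelis_litoralis and Felis_maculatus is the root, so the clade is the entire tree.
That clade contains 9 terminal taxa: Betula_sapiens, Canis_maculatus, Cercopithecus_orientalis, Felis_maculatus, Neofelis_litoralis, Prionailurus_sapiens, Quercus_robustus, Yersinia_fluviatilis, Zea_nanus.

9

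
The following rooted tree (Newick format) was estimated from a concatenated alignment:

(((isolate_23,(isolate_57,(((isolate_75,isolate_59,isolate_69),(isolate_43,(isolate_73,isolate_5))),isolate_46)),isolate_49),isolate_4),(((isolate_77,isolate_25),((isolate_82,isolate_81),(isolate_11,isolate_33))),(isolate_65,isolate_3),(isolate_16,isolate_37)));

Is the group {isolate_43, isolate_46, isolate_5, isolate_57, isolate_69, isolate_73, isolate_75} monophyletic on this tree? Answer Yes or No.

No

The MRCA of the listed taxa subtends (isolate_57,(((isolate_75,isolate_59,isolate_69),(isolate_43,(isolate_73,isolate_5))),isolate_46)).
That clade also contains isolate_59, which is not in the proposed group, so the group is not monophyletic.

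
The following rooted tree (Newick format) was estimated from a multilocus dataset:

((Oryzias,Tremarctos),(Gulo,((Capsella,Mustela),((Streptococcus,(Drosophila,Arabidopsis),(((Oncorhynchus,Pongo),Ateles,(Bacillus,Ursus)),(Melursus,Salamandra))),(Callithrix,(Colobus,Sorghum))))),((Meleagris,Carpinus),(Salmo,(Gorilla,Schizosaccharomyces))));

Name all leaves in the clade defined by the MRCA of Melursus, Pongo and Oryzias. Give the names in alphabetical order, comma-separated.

Arabidopsis, Ateles, Bacillus, Callithrix, Capsella, Carpinus, Colobus, Drosophila, Gorilla, Gulo, Meleagris, Melursus, Mustela, Oncorhynchus, Oryzias, Pongo, Salamandra, Salmo, Schizosaccharomyces, Sorghum, Streptococcus, Tremarctos, Ursus

Tracing Melursus: it sits inside (Melursus,Salamandra).
Tracing Pongo: it sits inside (Oncorhynchus,Pongo).
Tracing Oryzias: it sits inside (Oryzias,Tremarctos).
The smallest clade enclosing all 3 is the whole tree (their MRCA is the root), so the answer is all 23 tips in alphabetical order.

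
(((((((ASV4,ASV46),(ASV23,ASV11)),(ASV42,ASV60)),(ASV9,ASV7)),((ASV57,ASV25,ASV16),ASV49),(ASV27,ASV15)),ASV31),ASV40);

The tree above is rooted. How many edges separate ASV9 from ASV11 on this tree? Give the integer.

6

The MRCA of ASV9 and ASV11 is the node subtending ((((ASV4,ASV46),(ASV23,ASV11)),(ASV42,ASV60)),(ASV9,ASV7)).
From ASV9 up to that node: 2 branches. From ASV11 up to the same node: 4 branches. Total: 2 + 4 = 6.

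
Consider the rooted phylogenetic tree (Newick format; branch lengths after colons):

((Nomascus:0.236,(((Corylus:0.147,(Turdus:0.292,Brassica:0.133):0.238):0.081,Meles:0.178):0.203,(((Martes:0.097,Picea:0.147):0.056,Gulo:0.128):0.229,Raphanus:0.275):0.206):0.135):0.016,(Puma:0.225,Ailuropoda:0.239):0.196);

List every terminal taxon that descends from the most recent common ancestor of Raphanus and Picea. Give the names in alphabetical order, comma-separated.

Tracing Raphanus: it sits inside (((Martes,Picea),Gulo),Raphanus).
Tracing Picea: it sits inside (Martes,Picea).
The smallest clade enclosing both is (((Martes,Picea),Gulo),Raphanus); the answer is its 4 terminal taxa in alphabetical order.

Gulo, Martes, Picea, Raphanus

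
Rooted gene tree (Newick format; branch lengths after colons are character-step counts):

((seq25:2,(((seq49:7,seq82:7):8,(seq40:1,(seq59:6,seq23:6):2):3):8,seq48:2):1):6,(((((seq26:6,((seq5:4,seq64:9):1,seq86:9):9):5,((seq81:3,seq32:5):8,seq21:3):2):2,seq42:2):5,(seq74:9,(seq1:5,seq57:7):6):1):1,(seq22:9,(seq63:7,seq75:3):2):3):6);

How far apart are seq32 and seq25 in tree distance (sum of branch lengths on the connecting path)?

The path runs seq32 → … → MRCA → … → seq25; the MRCA is the root of the tree.
Branch lengths along that path: 5 + 8 + 2 + 2 + 5 + 1 + 6 + 6 + 2 = 37.

37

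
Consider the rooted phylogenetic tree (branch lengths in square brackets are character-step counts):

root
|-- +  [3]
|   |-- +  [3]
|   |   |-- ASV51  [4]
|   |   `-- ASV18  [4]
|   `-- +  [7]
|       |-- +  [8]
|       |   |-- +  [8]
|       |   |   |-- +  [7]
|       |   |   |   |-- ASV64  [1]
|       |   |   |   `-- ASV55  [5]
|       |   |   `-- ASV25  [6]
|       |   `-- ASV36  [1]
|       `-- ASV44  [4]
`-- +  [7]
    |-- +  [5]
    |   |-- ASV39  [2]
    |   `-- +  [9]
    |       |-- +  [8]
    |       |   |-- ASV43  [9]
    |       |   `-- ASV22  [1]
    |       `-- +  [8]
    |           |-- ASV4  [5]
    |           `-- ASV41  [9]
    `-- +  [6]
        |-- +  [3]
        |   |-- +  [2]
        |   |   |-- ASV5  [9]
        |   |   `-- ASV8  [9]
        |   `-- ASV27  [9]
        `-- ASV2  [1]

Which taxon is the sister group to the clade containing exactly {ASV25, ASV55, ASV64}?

ASV36

The clade containing exactly {ASV25, ASV55, ASV64} attaches to the tree at the node subtending (((ASV64,ASV55),ASV25),ASV36).
The other lineage descending from that same node — the sister group — is the single tip ASV36.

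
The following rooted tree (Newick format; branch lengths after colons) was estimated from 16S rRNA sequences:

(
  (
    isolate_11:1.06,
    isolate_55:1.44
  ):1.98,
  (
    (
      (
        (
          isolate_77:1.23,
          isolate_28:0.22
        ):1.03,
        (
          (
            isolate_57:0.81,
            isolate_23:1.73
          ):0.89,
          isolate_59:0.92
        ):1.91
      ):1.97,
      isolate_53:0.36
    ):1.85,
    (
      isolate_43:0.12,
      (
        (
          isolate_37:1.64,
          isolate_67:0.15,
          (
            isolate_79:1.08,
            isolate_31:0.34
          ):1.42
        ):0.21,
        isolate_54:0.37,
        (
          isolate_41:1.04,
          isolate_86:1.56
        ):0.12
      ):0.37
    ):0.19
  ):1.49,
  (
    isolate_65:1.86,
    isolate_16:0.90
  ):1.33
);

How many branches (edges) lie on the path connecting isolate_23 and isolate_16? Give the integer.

The MRCA of isolate_23 and isolate_16 is the root of the tree.
From isolate_23 up to that node: 6 branches. From isolate_16 up to the same node: 2 branches. Total: 6 + 2 = 8.

8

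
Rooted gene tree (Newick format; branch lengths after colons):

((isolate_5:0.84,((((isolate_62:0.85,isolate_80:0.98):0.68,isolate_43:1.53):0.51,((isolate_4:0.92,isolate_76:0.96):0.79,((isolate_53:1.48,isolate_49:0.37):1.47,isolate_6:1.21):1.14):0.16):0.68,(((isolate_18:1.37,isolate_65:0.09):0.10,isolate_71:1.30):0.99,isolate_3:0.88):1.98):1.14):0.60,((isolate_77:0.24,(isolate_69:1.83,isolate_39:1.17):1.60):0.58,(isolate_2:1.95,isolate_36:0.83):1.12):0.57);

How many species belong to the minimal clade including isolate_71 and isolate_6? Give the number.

The MRCA of isolate_71 and isolate_6 is the node subtending ((((isolate_62,isolate_80),isolate_43),((isolate_4,isolate_76),((isolate_53,isolate_49),isolate_6))),(((isolate_18,isolate_65),isolate_71),isolate_3)).
That clade contains 12 terminal taxa: isolate_18, isolate_3, isolate_4, isolate_43, isolate_49, isolate_53, isolate_6, isolate_62, isolate_65, isolate_71, isolate_76, isolate_80.

12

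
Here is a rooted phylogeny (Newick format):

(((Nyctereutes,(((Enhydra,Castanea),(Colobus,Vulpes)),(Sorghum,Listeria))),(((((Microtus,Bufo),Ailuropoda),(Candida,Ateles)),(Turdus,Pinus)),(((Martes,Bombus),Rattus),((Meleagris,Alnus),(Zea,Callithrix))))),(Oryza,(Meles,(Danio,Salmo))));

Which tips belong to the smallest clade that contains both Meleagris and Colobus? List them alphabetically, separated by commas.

Ailuropoda, Alnus, Ateles, Bombus, Bufo, Callithrix, Candida, Castanea, Colobus, Enhydra, Listeria, Martes, Meleagris, Microtus, Nyctereutes, Pinus, Rattus, Sorghum, Turdus, Vulpes, Zea

Tracing Meleagris: it sits inside (Meleagris,Alnus).
Tracing Colobus: it sits inside (Colobus,Vulpes).
The smallest clade enclosing both is ((Nyctereutes,(((Enhydra,Castanea),(Colobus,Vulpes)),(Sorghum,Listeria))),(((((Microtus,Bufo),Ailuropoda),(Candida,Ateles)),(Turdus,Pinus)),(((Martes,Bombus),Rattus),((Meleagris,Alnus),(Zea,Callithrix))))); the answer is its 21 terminal taxa in alphabetical order.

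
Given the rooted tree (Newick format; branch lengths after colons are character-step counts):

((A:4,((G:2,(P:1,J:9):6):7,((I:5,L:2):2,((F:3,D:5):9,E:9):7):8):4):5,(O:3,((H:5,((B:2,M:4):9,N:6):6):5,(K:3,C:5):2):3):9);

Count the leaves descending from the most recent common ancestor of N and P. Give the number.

16

The MRCA of N and P is the root, so the clade is the entire tree.
That clade contains 16 terminal taxa: A, B, C, D, E, F, G, H, I, J, K, L, M, N, O, P.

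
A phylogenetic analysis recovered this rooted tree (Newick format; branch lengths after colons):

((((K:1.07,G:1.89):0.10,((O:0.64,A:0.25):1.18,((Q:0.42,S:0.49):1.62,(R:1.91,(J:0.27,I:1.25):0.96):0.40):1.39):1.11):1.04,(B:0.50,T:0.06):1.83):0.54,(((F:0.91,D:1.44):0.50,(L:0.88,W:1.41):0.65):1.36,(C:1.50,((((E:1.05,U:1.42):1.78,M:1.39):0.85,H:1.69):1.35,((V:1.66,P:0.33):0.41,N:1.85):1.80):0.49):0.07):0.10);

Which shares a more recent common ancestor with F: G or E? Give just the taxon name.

The MRCA of F and E subtends (((F,D),(L,W)),(C,((((E,U),M),H),((V,P),N)))) (12 taxa).
The MRCA of F and G is the root, subtending the entire tree (23 taxa).
The first is nested inside the second, so F shares a more recent common ancestor with E.

E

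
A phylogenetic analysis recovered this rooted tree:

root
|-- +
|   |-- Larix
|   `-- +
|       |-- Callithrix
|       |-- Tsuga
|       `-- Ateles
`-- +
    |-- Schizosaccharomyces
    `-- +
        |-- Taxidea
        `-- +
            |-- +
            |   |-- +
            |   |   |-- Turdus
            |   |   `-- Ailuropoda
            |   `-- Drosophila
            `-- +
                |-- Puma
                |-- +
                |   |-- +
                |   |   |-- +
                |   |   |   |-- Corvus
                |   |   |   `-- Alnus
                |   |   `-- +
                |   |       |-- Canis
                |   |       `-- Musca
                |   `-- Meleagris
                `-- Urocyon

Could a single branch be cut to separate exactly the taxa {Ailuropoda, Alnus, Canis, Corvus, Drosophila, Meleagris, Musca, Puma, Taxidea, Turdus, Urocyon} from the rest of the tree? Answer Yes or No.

Yes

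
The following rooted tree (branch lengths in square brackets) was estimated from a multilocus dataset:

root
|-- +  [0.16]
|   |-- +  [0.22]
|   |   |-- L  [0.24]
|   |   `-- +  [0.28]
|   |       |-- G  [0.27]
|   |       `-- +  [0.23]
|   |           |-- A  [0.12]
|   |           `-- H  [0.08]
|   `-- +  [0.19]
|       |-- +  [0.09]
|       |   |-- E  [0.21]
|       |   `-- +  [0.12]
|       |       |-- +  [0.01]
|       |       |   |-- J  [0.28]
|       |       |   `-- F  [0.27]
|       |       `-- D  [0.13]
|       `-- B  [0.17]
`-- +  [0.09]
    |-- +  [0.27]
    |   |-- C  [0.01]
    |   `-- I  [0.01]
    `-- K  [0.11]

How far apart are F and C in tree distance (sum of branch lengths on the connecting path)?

The path runs F → … → MRCA → … → C; the MRCA is the root of the tree.
Branch lengths along that path: 0.27 + 0.01 + 0.12 + 0.09 + 0.19 + 0.16 + 0.09 + 0.27 + 0.01 = 1.21.

1.21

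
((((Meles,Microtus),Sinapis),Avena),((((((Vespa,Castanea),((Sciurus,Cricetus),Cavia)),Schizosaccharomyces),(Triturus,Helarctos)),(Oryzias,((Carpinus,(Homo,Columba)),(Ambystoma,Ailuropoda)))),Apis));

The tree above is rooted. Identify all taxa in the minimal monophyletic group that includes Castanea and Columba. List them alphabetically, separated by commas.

Ailuropoda, Ambystoma, Carpinus, Castanea, Cavia, Columba, Cricetus, Helarctos, Homo, Oryzias, Schizosaccharomyces, Sciurus, Triturus, Vespa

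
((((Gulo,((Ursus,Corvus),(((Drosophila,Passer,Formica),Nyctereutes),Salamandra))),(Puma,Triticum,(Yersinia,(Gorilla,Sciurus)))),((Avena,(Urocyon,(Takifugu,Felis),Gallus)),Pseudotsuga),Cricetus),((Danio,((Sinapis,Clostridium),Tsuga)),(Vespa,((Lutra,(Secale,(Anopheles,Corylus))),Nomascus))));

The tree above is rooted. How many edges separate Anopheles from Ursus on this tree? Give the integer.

13

The MRCA of Anopheles and Ursus is the root of the tree.
From Anopheles up to that node: 7 branches. From Ursus up to the same node: 6 branches. Total: 7 + 6 = 13.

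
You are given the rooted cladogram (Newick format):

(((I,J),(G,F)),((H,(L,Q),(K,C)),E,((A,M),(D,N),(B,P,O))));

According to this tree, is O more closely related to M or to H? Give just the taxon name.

M

The MRCA of O and M subtends ((A,M),(D,N),(B,P,O)) (7 taxa).
The MRCA of O and H subtends ((H,(L,Q),(K,C)),E,((A,M),(D,N),(B,P,O))) (13 taxa).
The first is nested inside the second, so O shares a more recent common ancestor with M.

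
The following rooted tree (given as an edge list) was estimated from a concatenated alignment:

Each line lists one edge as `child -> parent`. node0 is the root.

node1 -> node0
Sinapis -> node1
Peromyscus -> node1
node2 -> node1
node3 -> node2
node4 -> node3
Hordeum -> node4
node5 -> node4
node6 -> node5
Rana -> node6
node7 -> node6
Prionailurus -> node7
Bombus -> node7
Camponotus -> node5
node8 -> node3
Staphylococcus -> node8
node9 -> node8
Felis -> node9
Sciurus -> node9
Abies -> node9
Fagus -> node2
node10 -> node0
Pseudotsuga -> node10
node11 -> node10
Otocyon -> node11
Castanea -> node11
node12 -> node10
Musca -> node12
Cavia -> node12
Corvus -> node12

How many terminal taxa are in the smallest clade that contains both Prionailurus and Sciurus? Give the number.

The MRCA of Prionailurus and Sciurus is the node subtending ((Hordeum,((Rana,(Prionailurus,Bombus)),Camponotus)),(Staphylococcus,(Felis,Sciurus,Abies))).
That clade contains 9 terminal taxa: Abies, Bombus, Camponotus, Felis, Hordeum, Prionailurus, Rana, Sciurus, Staphylococcus.

9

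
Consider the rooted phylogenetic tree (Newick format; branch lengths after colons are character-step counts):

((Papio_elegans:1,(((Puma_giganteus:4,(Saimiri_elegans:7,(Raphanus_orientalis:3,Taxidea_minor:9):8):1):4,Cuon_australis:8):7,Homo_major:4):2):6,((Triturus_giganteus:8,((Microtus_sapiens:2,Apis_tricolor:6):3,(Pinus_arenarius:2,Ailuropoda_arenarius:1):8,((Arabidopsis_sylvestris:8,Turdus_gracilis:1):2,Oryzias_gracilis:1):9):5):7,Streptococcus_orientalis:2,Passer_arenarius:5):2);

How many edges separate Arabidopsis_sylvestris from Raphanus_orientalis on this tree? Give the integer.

The MRCA of Arabidopsis_sylvestris and Raphanus_orientalis is the root of the tree.
From Arabidopsis_sylvestris up to that node: 6 branches. From Raphanus_orientalis up to the same node: 7 branches. Total: 6 + 7 = 13.

13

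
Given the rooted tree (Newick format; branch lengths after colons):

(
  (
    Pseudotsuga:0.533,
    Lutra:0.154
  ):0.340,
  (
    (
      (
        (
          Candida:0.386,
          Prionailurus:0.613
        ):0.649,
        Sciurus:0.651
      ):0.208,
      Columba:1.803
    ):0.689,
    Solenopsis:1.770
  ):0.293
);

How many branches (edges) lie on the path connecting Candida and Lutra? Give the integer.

The MRCA of Candida and Lutra is the root of the tree.
From Candida up to that node: 5 branches. From Lutra up to the same node: 2 branches. Total: 5 + 2 = 7.

7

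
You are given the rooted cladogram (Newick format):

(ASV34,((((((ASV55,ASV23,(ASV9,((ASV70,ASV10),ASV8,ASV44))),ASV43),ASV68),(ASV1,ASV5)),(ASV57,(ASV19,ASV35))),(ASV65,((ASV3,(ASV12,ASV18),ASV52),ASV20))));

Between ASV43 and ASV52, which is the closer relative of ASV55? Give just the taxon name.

The MRCA of ASV55 and ASV43 subtends ((ASV55,ASV23,(ASV9,((ASV70,ASV10),ASV8,ASV44))),ASV43) (8 taxa).
The MRCA of ASV55 and ASV52 subtends ((((((ASV55,ASV23,(ASV9,((ASV70,ASV10),ASV8,ASV44))),ASV43),ASV68),(ASV1,ASV5)),(ASV57,(ASV19,ASV35))),(ASV65,((ASV3,(ASV12,ASV18),ASV52),ASV20))) (20 taxa).
The first is nested inside the second, so ASV55 shares a more recent common ancestor with ASV43.

ASV43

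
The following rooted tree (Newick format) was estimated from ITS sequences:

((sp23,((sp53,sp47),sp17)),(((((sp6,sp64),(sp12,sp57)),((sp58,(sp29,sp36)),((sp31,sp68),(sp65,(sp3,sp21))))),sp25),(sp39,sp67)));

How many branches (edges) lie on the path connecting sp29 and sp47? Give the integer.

11

The MRCA of sp29 and sp47 is the root of the tree.
From sp29 up to that node: 7 branches. From sp47 up to the same node: 4 branches. Total: 7 + 4 = 11.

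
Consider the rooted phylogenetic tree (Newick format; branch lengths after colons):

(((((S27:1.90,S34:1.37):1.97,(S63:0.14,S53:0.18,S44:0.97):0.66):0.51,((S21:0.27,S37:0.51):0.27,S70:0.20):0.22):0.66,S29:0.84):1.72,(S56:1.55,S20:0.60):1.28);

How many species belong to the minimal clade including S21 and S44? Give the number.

8

The MRCA of S21 and S44 is the node subtending (((S27,S34),(S63,S53,S44)),((S21,S37),S70)).
That clade contains 8 terminal taxa: S21, S27, S34, S37, S44, S53, S63, S70.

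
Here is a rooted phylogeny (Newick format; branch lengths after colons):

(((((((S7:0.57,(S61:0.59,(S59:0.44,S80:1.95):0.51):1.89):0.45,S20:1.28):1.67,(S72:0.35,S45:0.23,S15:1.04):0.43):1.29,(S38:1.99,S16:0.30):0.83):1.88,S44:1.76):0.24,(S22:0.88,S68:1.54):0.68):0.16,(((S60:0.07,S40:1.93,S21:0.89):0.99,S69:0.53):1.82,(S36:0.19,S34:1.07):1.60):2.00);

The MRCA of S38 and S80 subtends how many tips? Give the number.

The MRCA of S38 and S80 is the node subtending ((((S7,(S61,(S59,S80))),S20),(S72,S45,S15)),(S38,S16)).
That clade contains 10 terminal taxa: S15, S16, S20, S38, S45, S59, S61, S7, S72, S80.

10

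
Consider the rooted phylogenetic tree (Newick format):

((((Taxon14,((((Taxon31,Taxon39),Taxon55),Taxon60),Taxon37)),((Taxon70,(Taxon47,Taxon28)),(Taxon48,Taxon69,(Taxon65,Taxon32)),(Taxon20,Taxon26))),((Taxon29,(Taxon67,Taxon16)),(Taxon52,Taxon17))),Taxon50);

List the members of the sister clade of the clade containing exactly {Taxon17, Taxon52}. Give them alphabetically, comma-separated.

Taxon16, Taxon29, Taxon67

The clade containing exactly {Taxon17, Taxon52} attaches to the tree at the node subtending ((Taxon29,(Taxon67,Taxon16)),(Taxon52,Taxon17)).
The other lineage descending from that same node — the sister group — is (Taxon29,(Taxon67,Taxon16)); its 3 tips in alphabetical order are the answer.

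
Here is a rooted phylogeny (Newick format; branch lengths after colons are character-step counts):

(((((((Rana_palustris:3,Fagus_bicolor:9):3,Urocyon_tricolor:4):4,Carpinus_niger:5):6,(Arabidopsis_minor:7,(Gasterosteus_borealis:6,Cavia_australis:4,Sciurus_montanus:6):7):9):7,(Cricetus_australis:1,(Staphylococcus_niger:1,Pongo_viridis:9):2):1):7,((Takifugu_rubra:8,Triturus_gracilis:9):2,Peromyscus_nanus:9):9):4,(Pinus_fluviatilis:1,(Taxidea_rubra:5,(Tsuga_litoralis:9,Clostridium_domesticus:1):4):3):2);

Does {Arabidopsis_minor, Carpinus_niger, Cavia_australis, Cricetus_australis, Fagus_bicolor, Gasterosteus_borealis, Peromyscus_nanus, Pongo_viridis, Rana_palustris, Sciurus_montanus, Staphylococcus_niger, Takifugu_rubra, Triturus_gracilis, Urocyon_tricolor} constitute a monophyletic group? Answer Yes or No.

The most recent common ancestor of these taxa subtends ((((((Rana_palustris,Fagus_bicolor),Urocyon_tricolor),Carpinus_niger),(Arabidopsis_minor,(Gasterosteus_borealis,Cavia_australis,Sciurus_montanus))),(Cricetus_australis,(Staphylococcus_niger,Pongo_viridis))),((Takifugu_rubra,Triturus_gracilis),Peromyscus_nanus)).
That clade has exactly 14 tips — every listed taxon and nothing else — so the group is monophyletic.

Yes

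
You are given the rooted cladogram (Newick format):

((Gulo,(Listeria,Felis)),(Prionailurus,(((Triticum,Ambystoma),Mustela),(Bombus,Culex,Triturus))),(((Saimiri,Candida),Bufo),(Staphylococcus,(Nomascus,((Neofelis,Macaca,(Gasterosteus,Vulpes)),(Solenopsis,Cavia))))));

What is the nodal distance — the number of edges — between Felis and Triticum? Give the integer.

8

The MRCA of Felis and Triticum is the root of the tree.
From Felis up to that node: 3 branches. From Triticum up to the same node: 5 branches. Total: 3 + 5 = 8.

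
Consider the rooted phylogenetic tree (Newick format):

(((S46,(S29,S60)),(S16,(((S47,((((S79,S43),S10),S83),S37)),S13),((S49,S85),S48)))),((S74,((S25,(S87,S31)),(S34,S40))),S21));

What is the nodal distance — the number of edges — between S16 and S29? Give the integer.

The MRCA of S16 and S29 is the node subtending ((S46,(S29,S60)),(S16,(((S47,((((S79,S43),S10),S83),S37)),S13),((S49,S85),S48)))).
From S16 up to that node: 2 branches. From S29 up to the same node: 3 branches. Total: 2 + 3 = 5.

5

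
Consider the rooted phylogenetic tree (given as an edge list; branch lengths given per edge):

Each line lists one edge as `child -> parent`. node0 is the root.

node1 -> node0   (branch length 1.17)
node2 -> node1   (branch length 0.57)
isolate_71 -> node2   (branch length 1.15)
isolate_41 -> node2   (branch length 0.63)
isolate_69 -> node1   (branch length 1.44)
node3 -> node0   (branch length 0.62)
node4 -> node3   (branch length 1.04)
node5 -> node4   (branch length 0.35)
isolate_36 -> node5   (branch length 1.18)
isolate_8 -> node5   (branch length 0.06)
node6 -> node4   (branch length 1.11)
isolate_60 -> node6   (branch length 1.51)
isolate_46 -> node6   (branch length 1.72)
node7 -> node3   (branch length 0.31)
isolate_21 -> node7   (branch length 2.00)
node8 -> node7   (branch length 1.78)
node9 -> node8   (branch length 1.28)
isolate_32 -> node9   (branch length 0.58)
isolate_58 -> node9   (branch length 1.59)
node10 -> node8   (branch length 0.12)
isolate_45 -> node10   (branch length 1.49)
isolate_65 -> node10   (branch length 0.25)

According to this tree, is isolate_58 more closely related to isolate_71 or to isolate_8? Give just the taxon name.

The MRCA of isolate_58 and isolate_8 subtends (((isolate_36,isolate_8),(isolate_60,isolate_46)),(isolate_21,((isolate_32,isolate_58),(isolate_45,isolate_65)))) (9 taxa).
The MRCA of isolate_58 and isolate_71 is the root, subtending the entire tree (12 taxa).
The first is nested inside the second, so isolate_58 shares a more recent common ancestor with isolate_8.

isolate_8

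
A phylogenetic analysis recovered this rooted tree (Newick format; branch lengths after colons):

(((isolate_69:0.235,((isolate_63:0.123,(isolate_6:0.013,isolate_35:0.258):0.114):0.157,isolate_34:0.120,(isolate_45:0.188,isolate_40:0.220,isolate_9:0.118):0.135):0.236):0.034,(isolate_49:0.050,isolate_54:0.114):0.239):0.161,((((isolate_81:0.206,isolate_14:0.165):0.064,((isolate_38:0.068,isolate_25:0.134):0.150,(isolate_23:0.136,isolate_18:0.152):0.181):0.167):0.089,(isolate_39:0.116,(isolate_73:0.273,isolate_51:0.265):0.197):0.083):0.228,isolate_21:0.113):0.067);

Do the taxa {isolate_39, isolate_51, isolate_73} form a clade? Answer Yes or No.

The most recent common ancestor of these taxa subtends (isolate_39,(isolate_73,isolate_51)).
That clade has exactly 3 tips — every listed taxon and nothing else — so the group is monophyletic.

Yes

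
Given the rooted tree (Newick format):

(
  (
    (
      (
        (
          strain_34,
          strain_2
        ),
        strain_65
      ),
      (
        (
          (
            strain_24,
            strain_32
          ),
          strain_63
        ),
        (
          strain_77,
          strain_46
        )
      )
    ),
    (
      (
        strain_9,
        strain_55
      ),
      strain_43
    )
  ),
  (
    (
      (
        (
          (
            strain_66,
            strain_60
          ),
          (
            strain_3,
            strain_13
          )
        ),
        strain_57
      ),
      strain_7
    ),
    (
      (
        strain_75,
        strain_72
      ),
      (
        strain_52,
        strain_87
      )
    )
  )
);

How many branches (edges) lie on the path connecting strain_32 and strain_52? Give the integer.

The MRCA of strain_32 and strain_52 is the root of the tree.
From strain_32 up to that node: 6 branches. From strain_52 up to the same node: 4 branches. Total: 6 + 4 = 10.

10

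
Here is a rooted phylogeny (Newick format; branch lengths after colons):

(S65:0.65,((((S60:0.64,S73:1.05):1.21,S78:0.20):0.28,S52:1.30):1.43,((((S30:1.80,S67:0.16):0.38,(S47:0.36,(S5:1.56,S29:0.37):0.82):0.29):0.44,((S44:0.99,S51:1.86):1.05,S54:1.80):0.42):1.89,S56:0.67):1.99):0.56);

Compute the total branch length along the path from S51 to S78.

9.12

The path runs S51 → … → MRCA → … → S78; the MRCA is the node subtending ((((S60,S73),S78),S52),((((S30,S67),(S47,(S5,S29))),((S44,S51),S54)),S56)).
Branch lengths along that path: 1.86 + 1.05 + 0.42 + 1.89 + 1.99 + 1.43 + 0.28 + 0.20 = 9.12.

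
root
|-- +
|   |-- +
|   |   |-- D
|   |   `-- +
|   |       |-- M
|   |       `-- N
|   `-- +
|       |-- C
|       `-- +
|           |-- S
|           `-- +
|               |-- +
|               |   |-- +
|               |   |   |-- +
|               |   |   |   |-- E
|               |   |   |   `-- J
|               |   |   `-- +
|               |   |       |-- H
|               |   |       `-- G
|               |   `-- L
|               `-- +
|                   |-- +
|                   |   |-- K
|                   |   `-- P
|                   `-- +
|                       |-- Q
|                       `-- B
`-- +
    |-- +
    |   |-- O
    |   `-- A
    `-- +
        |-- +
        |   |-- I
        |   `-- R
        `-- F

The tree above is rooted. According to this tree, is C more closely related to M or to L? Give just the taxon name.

L

The MRCA of C and L subtends (C,(S,((((E,J),(H,G)),L),((K,P),(Q,B))))) (11 taxa).
The MRCA of C and M subtends ((D,(M,N)),(C,(S,((((E,J),(H,G)),L),((K,P),(Q,B)))))) (14 taxa).
The first is nested inside the second, so C shares a more recent common ancestor with L.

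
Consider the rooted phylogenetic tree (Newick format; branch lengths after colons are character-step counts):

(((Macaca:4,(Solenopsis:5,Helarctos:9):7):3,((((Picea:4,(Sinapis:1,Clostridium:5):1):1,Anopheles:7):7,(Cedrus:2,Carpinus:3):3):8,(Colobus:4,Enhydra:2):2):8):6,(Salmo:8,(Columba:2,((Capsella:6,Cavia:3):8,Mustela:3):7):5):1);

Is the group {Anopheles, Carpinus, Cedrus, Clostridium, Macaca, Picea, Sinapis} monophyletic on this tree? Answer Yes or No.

The MRCA of the listed taxa subtends ((Macaca,(Solenopsis,Helarctos)),((((Picea,(Sinapis,Clostridium)),Anopheles),(Cedrus,Carpinus)),(Colobus,Enhydra))).
That clade also contains Colobus, Enhydra, Helarctos, Solenopsis, which are not in the proposed group, so the group is not monophyletic.

No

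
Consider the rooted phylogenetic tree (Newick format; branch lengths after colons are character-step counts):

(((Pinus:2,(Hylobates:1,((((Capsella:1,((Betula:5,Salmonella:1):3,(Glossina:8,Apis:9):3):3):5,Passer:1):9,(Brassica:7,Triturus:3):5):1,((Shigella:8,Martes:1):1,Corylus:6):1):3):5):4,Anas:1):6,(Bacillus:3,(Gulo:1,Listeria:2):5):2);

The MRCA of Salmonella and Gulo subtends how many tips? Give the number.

The MRCA of Salmonella and Gulo is the root, so the clade is the entire tree.
That clade contains 17 terminal taxa: Anas, Apis, Bacillus, Betula, Brassica, Capsella, Corylus, Glossina, Gulo, Hylobates, Listeria, Martes, Passer, Pinus, Salmonella, Shigella, Triturus.

17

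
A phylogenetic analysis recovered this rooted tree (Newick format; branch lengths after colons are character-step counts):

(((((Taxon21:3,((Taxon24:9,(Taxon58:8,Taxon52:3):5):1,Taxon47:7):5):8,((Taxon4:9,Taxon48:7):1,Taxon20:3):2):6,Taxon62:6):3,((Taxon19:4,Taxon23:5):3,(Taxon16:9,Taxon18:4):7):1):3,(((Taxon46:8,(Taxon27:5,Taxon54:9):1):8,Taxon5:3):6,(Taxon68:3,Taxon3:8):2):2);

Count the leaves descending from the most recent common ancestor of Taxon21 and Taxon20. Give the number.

8

The MRCA of Taxon21 and Taxon20 is the node subtending ((Taxon21,((Taxon24,(Taxon58,Taxon52)),Taxon47)),((Taxon4,Taxon48),Taxon20)).
That clade contains 8 terminal taxa: Taxon20, Taxon21, Taxon24, Taxon4, Taxon47, Taxon48, Taxon52, Taxon58.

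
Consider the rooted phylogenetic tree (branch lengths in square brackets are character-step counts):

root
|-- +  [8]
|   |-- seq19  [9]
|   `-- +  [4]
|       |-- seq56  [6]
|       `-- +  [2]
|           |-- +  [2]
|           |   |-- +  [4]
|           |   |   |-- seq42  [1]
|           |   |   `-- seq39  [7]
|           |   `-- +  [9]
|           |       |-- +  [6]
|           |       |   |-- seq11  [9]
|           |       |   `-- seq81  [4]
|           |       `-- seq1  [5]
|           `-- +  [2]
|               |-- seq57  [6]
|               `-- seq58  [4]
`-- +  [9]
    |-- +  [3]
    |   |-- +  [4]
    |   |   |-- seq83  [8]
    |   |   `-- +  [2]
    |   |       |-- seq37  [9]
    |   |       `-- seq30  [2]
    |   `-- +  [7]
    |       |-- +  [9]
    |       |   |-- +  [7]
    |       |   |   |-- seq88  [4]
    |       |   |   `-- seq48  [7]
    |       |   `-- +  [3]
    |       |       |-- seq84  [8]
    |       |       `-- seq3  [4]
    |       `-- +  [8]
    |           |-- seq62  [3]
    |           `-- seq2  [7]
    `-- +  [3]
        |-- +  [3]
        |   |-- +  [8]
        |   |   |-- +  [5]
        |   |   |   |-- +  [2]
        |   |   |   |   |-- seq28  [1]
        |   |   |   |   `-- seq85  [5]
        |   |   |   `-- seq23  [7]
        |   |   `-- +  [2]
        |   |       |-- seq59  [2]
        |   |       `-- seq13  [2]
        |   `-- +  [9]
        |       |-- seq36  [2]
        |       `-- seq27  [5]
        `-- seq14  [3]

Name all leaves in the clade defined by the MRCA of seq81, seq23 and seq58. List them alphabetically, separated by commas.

seq1, seq11, seq13, seq14, seq19, seq2, seq23, seq27, seq28, seq3, seq30, seq36, seq37, seq39, seq42, seq48, seq56, seq57, seq58, seq59, seq62, seq81, seq83, seq84, seq85, seq88

Tracing seq81: it sits inside (seq11,seq81).
Tracing seq23: it sits inside ((seq28,seq85),seq23).
Tracing seq58: it sits inside (seq57,seq58).
The smallest clade enclosing all 3 is the whole tree (their MRCA is the root), so the answer is all 26 tips in alphabetical order.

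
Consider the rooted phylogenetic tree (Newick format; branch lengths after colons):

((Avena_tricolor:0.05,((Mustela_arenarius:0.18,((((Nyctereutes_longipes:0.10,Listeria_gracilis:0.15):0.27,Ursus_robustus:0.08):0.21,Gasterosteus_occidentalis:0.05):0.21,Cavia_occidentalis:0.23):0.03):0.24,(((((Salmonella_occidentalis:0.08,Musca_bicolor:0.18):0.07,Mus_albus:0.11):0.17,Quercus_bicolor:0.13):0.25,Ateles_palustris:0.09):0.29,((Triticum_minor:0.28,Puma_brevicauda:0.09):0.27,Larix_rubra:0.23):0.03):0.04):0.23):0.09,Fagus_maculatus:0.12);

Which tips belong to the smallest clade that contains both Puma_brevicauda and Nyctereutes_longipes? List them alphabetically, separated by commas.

Ateles_palustris, Cavia_occidentalis, Gasterosteus_occidentalis, Larix_rubra, Listeria_gracilis, Mus_albus, Musca_bicolor, Mustela_arenarius, Nyctereutes_longipes, Puma_brevicauda, Quercus_bicolor, Salmonella_occidentalis, Triticum_minor, Ursus_robustus

Tracing Puma_brevicauda: it sits inside (Triticum_minor,Puma_brevicauda).
Tracing Nyctereutes_longipes: it sits inside (Nyctereutes_longipes,Listeria_gracilis).
The smallest clade enclosing both is ((Mustela_arenarius,((((Nyctereutes_longipes,Listeria_gracilis),Ursus_robustus),Gasterosteus_occidentalis),Cavia_occidentalis)),(((((Salmonella_occidentalis,Musca_bicolor),Mus_albus),Quercus_bicolor),Ateles_palustris),((Triticum_minor,Puma_brevicauda),Larix_rubra))); the answer is its 14 terminal taxa in alphabetical order.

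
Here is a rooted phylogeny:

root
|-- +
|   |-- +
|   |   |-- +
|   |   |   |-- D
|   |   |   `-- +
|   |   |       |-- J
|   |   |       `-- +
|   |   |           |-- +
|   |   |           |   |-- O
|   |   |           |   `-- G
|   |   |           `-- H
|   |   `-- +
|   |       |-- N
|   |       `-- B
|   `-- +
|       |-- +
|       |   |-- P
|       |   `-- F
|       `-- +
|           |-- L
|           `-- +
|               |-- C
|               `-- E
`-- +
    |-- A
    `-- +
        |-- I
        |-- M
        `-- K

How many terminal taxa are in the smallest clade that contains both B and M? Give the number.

16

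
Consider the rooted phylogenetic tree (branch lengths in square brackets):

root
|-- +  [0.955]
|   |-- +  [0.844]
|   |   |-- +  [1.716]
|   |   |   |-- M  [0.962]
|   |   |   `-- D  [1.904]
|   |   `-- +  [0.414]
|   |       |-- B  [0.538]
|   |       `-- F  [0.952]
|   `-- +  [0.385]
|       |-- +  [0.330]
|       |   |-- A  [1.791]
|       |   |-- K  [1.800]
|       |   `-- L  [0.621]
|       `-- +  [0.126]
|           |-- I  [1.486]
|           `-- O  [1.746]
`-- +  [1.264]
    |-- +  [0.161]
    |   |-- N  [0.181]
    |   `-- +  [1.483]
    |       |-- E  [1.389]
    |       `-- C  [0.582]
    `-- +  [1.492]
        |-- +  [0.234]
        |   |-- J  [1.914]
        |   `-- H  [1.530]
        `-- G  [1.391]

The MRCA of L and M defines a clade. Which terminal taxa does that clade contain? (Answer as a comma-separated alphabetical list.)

Tracing L: it sits inside (A,K,L).
Tracing M: it sits inside (M,D).
The smallest clade enclosing both is (((M,D),(B,F)),((A,K,L),(I,O))); the answer is its 9 terminal taxa in alphabetical order.

A, B, D, F, I, K, L, M, O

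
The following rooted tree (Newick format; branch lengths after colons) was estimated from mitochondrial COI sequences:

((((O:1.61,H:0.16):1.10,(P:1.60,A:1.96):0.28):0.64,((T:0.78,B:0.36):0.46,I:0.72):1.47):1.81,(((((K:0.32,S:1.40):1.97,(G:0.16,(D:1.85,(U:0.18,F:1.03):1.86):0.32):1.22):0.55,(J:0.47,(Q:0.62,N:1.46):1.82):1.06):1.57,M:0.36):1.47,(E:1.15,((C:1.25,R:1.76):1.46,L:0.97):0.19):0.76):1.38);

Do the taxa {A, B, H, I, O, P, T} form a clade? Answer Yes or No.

The most recent common ancestor of these taxa subtends (((O,H),(P,A)),((T,B),I)).
That clade has exactly 7 tips — every listed taxon and nothing else — so the group is monophyletic.

Yes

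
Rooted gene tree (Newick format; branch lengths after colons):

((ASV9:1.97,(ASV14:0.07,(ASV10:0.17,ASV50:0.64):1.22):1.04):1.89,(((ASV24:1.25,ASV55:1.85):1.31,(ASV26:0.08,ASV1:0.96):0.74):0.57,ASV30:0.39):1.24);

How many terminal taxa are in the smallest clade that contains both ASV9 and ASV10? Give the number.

The MRCA of ASV9 and ASV10 is the node subtending (ASV9,(ASV14,(ASV10,ASV50))).
That clade contains 4 terminal taxa: ASV10, ASV14, ASV50, ASV9.

4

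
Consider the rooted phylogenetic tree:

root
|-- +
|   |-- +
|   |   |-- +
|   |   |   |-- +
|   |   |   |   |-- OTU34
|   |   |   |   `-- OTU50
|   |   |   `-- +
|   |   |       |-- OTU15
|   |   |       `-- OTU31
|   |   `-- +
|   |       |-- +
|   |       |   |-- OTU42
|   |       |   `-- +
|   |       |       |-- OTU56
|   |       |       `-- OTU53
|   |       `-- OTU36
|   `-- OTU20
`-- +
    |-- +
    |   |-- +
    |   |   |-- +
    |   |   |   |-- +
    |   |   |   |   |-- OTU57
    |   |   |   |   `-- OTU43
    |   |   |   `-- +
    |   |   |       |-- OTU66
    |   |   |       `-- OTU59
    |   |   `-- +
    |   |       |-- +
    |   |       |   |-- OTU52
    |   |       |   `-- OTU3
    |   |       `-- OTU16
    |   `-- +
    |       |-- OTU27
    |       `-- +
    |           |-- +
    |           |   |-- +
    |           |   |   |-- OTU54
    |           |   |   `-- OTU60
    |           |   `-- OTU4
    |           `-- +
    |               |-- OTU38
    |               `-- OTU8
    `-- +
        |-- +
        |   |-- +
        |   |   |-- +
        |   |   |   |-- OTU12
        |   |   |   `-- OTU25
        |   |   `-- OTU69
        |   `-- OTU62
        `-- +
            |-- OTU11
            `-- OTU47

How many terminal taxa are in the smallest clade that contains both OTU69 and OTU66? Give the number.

19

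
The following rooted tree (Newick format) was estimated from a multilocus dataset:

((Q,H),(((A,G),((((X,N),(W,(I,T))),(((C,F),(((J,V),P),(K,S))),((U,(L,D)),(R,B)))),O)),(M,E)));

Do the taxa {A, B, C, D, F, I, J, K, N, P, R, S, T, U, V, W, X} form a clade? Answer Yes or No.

No

The MRCA of the listed taxa subtends ((A,G),((((X,N),(W,(I,T))),(((C,F),(((J,V),P),(K,S))),((U,(L,D)),(R,B)))),O)).
That clade also contains G, L, O, which are not in the proposed group, so the group is not monophyletic.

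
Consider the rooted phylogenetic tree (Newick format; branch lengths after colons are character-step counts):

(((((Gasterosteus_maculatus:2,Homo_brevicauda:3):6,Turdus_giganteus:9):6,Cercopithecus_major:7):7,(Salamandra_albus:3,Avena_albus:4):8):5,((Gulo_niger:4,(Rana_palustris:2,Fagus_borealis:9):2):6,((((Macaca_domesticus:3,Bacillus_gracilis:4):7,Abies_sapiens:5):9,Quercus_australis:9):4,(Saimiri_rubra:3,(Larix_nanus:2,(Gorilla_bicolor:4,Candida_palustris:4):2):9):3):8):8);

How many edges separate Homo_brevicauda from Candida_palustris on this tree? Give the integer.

11

The MRCA of Homo_brevicauda and Candida_palustris is the root of the tree.
From Homo_brevicauda up to that node: 5 branches. From Candida_palustris up to the same node: 6 branches. Total: 5 + 6 = 11.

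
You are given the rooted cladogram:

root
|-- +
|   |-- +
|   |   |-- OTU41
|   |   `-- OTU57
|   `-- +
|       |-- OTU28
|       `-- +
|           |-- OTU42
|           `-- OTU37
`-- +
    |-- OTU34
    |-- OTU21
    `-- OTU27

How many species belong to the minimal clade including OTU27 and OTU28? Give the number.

The MRCA of OTU27 and OTU28 is the root, so the clade is the entire tree.
That clade contains 8 terminal taxa: OTU21, OTU27, OTU28, OTU34, OTU37, OTU41, OTU42, OTU57.

8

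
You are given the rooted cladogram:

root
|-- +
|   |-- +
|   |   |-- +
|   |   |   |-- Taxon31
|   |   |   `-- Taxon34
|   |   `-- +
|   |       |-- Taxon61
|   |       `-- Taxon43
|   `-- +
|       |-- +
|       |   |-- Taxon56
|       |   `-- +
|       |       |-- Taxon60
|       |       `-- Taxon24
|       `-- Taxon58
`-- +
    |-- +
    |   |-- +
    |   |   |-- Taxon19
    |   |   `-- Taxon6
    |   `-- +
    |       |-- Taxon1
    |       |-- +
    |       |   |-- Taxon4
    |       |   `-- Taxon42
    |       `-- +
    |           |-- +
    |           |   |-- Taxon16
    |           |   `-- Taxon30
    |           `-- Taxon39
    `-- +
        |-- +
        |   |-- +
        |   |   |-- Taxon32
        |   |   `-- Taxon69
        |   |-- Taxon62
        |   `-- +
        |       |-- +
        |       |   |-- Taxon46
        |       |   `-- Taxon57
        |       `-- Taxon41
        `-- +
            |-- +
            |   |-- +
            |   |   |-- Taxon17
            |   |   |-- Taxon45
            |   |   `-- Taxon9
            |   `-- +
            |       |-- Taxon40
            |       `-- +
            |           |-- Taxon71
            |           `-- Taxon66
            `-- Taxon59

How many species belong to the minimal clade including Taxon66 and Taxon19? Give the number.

21

The MRCA of Taxon66 and Taxon19 is the node subtending (((Taxon19,Taxon6),(Taxon1,(Taxon4,Taxon42),((Taxon16,Taxon30),Taxon39))),(((Taxon32,Taxon69),Taxon62,((Taxon46,Taxon57),Taxon41)),(((Taxon17,Taxon45,Taxon9),(Taxon40,(Taxon71,Taxon66))),Taxon59))).
That clade contains 21 terminal taxa: Taxon1, Taxon16, Taxon17, Taxon19, Taxon30, Taxon32, Taxon39, Taxon4, Taxon40, Taxon41, Taxon42, Taxon45, Taxon46, Taxon57, Taxon59, Taxon6, Taxon62, Taxon66, Taxon69, Taxon71, Taxon9.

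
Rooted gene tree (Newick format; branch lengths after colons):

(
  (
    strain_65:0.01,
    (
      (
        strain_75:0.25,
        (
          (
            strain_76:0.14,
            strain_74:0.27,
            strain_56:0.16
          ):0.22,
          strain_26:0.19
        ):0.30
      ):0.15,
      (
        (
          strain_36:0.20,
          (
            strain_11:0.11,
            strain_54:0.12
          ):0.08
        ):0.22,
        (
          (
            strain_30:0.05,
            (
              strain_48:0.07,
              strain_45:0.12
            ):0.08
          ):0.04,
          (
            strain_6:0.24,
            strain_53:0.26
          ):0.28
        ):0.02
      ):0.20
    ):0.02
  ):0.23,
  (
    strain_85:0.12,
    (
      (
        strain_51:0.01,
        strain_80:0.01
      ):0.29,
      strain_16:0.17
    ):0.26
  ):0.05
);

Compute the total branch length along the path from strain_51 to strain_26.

1.50

The path runs strain_51 → … → MRCA → … → strain_26; the MRCA is the root of the tree.
Branch lengths along that path: 0.01 + 0.29 + 0.26 + 0.05 + 0.23 + 0.02 + 0.15 + 0.30 + 0.19 = 1.50.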